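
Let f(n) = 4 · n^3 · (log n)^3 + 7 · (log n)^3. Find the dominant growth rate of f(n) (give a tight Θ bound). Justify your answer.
f(n) ∈ Θ(n^3 · (log n)^3)

Compare the terms by growth order. For large n, n^a · (log n)^b dominates n^a' · (log n)^b' iff a > a', or (a = a' and b > b'). Ranking the 2 terms shows the dominant one is 4 · n^3 · (log n)^3. Hence f(n) ∈ Θ(n^3 · (log n)^3).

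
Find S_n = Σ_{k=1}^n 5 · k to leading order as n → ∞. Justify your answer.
S_n ~ 5 · n^2 / 2

By integral comparison (Euler-Maclaurin), Σ_{k=1}^n 5 · k = 5 · ∫_0^n x^1 dx + O(n) = 5 · n^2/2 + O(n). (Equivalently, Faulhaber's formula gives the same leading term.)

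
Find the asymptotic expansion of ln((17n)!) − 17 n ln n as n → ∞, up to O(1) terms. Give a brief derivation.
ln((17n)!) − 17 n ln n = 17(ln 17 − 1) n + (1/2) ln(2π·17n) + O(1/n)

Stirling: ln((17n)!) = 17n ln(17n) − 17n + (1/2) ln(2π·17n) + O(1/n).
Since 17n ln(17n) = 17n ln n + 17n ln 17, subtracting 17n ln n cancels the n ln n term exactly. What remains is 17(ln 17 − 1) n + (1/2) ln(2π·17n) + O(1/n).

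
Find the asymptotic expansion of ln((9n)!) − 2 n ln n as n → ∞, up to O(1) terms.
ln((9n)!) − 2 n ln n = 7 n ln n + 9(ln 9 − 1) n + (1/2) ln(2π·9n) + O(1/n)

Stirling: ln((9n)!) = 9n ln(9n) − 9n + (1/2) ln(2π·9n) + O(1/n).
Expand 9n ln(9n) = 9n (ln n + ln 9) = 9n ln n + 9n ln 9.
Subtract 2n ln n: leading term is (9 − 2) n ln n = 7 n ln n. The next term is 9n ln 9 − 9n = 9(ln 9 − 1) n. Then the (1/2) ln(2π·9n) correction.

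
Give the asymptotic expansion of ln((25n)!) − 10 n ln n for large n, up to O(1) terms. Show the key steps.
ln((25n)!) − 10 n ln n = 15 n ln n + 25(ln 25 − 1) n + (1/2) ln(2π·25n) + O(1/n)

Stirling: ln((25n)!) = 25n ln(25n) − 25n + (1/2) ln(2π·25n) + O(1/n).
Expand 25n ln(25n) = 25n (ln n + ln 25) = 25n ln n + 25n ln 25.
Subtract 10n ln n: leading term is (25 − 10) n ln n = 15 n ln n. The next term is 25n ln 25 − 25n = 25(ln 25 − 1) n. Then the (1/2) ln(2π·25n) correction.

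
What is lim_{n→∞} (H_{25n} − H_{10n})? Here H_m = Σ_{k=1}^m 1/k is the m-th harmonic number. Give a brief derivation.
lim = ln(25/10) = ln(5/2)

Euler-Maclaurin gives H_m = ln m + γ + 1/(2m) + O(1/m^2). The γ and O(1/m) terms cancel in the difference:
  H_{25n} − H_{10n} = ln(25n) − ln(10n) + O(1/n) = ln(25/10) + O(1/n).
Hence the limit is ln(25/10) = ln(5/2).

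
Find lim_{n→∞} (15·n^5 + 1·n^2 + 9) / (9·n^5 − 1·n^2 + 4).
lim = 15/9 = 5/3

For large n the leading n^5 terms dominate both numerator and denominator. Dividing top and bottom by n^5, every other term tends to 0, leaving 15/9 = 5/3.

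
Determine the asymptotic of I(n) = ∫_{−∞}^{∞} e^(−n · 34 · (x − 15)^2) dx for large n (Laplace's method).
I(n) = sqrt(π/(34n))

Here φ(x) = 34 · (x − 15)^2 has its unique minimum at x* = 15 with φ(x*) = 0 and φ''(x*) = 68. Laplace's method gives
  I(n) ~ e^(−n φ(x*)) · sqrt(2π / (n · φ''(x*))) = sqrt(2π / (68n)) = sqrt(π/(34n)).
This is exact: substituting u = (x − 15)·sqrt(34n) gives I(n) = (1/sqrt(34n)) ∫_{−∞}^{∞} e^(−u^2) du = sqrt(π/(34n)).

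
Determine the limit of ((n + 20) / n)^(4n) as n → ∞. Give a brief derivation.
lim = e^80

Rewrite as (1 + 20/n)^(4n). By the standard limit (1 + x/n)^n → e^x, we have (1 + 20/n)^n → e^20, and raising to the 4th power gives e^80.
More precisely, ln[(1 + 20/n)^(4n)] = 4n · ln(1 + 20/n) = 4n · (20/n + O(1/n^2)) = 80 + O(1/n) → 80.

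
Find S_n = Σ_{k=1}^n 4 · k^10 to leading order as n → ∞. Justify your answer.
S_n ~ 4 · n^11 / 11

By integral comparison (Euler-Maclaurin), Σ_{k=1}^n 4 · k^10 = 4 · ∫_0^n x^10 dx + O(n^10) = 4 · n^11/11 + O(n^10). (Equivalently, Faulhaber's formula gives the same leading term.)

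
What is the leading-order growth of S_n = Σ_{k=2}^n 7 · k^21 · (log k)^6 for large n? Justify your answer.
S_n ~ 7 · n^22 · (log n)^6 / 22

By integral comparison, S_n = ∫_1^n 7 · x^21 · (log x)^6 dx + O(n^21 · (log n)^6). For the integral, the leading term of ∫_1^n x^21 (log x)^6 dx is n^22/22 · (log n)^6 (by repeated integration by parts; each step lowers the log-exponent and produces a relatively O(1/log n) correction). Hence S_n ~ 7 · n^22 · (log n)^6 / 22.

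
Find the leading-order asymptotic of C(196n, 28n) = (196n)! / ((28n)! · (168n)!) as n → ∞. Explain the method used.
C(196n, 28n) ~ (823543/46656)^(28n) · sqrt(7/(12π·28n))

Write N = 28n. Apply Stirling to each factorial:
  (7N)! ~ sqrt(2π·7N) · (7N/e)^(7N),
  N! ~ sqrt(2π N) · (N/e)^N,
  (6N)! ~ sqrt(2π·6N) · (6N/e)^(6N).
The exponential factors combine to (7N)^(7N) / (N^N · (6N)^(6N)) = 7^(7N)/6^(6N) = (7^7/6^6)^N = (823543/46656)^N.
The square-root prefactors combine to sqrt(2π·7N) / (sqrt(2π N)·sqrt(2π·6N)) = sqrt(7 / (2π·6·N)) = sqrt(7/(12π·28n)).
Substituting N = 28n: C(196n, 28n) ~ (823543/46656)^(28n) · sqrt(7/(12π·28n)).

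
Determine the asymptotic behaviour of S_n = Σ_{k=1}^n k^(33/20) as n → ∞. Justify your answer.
S_n ~ (20/53) · n^(53/20)

Integral comparison: Σ_{k=1}^n k^(33/20) = ∫_0^n x^(33/20) dx + O(n^(33/20)). The integral is n^(1 + 33/20) / (1 + 33/20) = n^((33+20)/20) / ((33+20)/20) = (20/53) · n^(53/20).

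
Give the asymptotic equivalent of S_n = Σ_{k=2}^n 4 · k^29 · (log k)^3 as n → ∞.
S_n ~ 2 · n^30 · (log n)^3 / 15

By integral comparison, S_n = ∫_1^n 4 · x^29 · (log x)^3 dx + O(n^29 · (log n)^3). For the integral, the leading term of ∫_1^n x^29 (log x)^3 dx is n^30/30 · (log n)^3 (by repeated integration by parts; each step lowers the log-exponent and produces a relatively O(1/log n) correction). Hence S_n ~ 2 · n^30 · (log n)^3 / 15.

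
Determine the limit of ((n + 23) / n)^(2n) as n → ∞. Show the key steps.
lim = e^46

Rewrite as (1 + 23/n)^(2n). By the standard limit (1 + x/n)^n → e^x, we have (1 + 23/n)^n → e^23, and raising to the 2nd power gives e^46.
More precisely, ln[(1 + 23/n)^(2n)] = 2n · ln(1 + 23/n) = 2n · (23/n + O(1/n^2)) = 46 + O(1/n) → 46.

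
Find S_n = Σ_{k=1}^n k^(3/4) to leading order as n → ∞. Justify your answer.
S_n ~ (4/7) · n^(7/4)

Integral comparison: Σ_{k=1}^n k^(3/4) = ∫_0^n x^(3/4) dx + O(n^(3/4)). The integral is n^(1 + 3/4) / (1 + 3/4) = n^((3+4)/4) / ((3+4)/4) = (4/7) · n^(7/4).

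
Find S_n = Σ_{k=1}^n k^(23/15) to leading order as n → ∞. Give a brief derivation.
S_n ~ (15/38) · n^(38/15)

Integral comparison: Σ_{k=1}^n k^(23/15) = ∫_0^n x^(23/15) dx + O(n^(23/15)). The integral is n^(1 + 23/15) / (1 + 23/15) = n^((23+15)/15) / ((23+15)/15) = (15/38) · n^(38/15).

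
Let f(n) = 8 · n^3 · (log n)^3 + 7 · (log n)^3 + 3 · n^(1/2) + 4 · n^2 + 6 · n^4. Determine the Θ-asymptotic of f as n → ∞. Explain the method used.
f(n) ∈ Θ(n^4)

Compare the terms by growth order. For large n, n^a · (log n)^b dominates n^a' · (log n)^b' iff a > a', or (a = a' and b > b'). Ranking the 5 terms shows the dominant one is 6 · n^4. Hence f(n) ∈ Θ(n^4).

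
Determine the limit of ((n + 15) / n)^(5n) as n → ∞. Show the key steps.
lim = e^75

Rewrite as (1 + 15/n)^(5n). By the standard limit (1 + x/n)^n → e^x, we have (1 + 15/n)^n → e^15, and raising to the 5th power gives e^75.
More precisely, ln[(1 + 15/n)^(5n)] = 5n · ln(1 + 15/n) = 5n · (15/n + O(1/n^2)) = 75 + O(1/n) → 75.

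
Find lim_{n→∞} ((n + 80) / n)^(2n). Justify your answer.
lim = e^160

Rewrite as (1 + 80/n)^(2n). By the standard limit (1 + x/n)^n → e^x, we have (1 + 80/n)^n → e^80, and raising to the 2nd power gives e^160.
More precisely, ln[(1 + 80/n)^(2n)] = 2n · ln(1 + 80/n) = 2n · (80/n + O(1/n^2)) = 160 + O(1/n) → 160.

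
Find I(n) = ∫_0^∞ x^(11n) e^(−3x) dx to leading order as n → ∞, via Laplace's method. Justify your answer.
I(n) ~ (sqrt(2π·11n) / 3) · (11n/(3e))^(11n)

Write the integrand as exp(11n ln x − 3x) and set f(x) = 11n ln x − 3x. Then f'(x) = 11n/x − 3 = 0 at x* = 11n/3, and f''(x*) = −11n/x*^2 = −3^2/(11n). Laplace's method (interior maximum) gives
  I(n) ~ e^(f(x*)) · sqrt(2π / |f''(x*)|)
        = exp(11n ln(11n/3) − 11n) · sqrt(2π · 11n / 3^2)
        = (11n/3)^(11n) e^(−11n) · sqrt(2π·11n) / 3
        = (sqrt(2π·11n) / 3) · (11n/(3e))^(11n).
This matches Γ(11n+1)/3^(11n+1) with Stirling applied to Γ.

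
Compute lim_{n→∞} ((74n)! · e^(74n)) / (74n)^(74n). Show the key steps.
lim = ∞

Stirling: (74n)! ~ sqrt(2π·74n) · (74n/e)^(74n). Hence
  (74n)! · e^(74n) / (74n)^(74n) ~ sqrt(2π·74n) = sqrt(2π·74) · sqrt(n) → ∞.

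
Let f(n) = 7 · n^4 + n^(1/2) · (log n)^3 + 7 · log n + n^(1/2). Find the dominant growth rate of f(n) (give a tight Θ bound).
f(n) ∈ Θ(n^4)

Compare the terms by growth order. For large n, n^a · (log n)^b dominates n^a' · (log n)^b' iff a > a', or (a = a' and b > b'). Ranking the 4 terms shows the dominant one is 7 · n^4. Hence f(n) ∈ Θ(n^4).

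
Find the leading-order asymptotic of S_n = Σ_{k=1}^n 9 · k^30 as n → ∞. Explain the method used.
S_n ~ 9 · n^31 / 31

By integral comparison (Euler-Maclaurin), Σ_{k=1}^n 9 · k^30 = 9 · ∫_0^n x^30 dx + O(n^30) = 9 · n^31/31 + O(n^30). (Equivalently, Faulhaber's formula gives the same leading term.)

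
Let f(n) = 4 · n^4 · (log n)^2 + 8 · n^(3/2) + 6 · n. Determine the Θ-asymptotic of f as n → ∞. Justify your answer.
f(n) ∈ Θ(n^4 · (log n)^2)

Compare the terms by growth order. For large n, n^a · (log n)^b dominates n^a' · (log n)^b' iff a > a', or (a = a' and b > b'). Ranking the 3 terms shows the dominant one is 4 · n^4 · (log n)^2. Hence f(n) ∈ Θ(n^4 · (log n)^2).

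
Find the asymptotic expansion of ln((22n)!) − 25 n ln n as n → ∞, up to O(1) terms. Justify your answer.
ln((22n)!) − 25 n ln n = −3 n ln n + 22(ln 22 − 1) n + (1/2) ln(2π·22n) + O(1/n)

Stirling: ln((22n)!) = 22n ln(22n) − 22n + (1/2) ln(2π·22n) + O(1/n).
Expand 22n ln(22n) = 22n (ln n + ln 22) = 22n ln n + 22n ln 22.
Subtract 25n ln n: leading term is (22 − 25) n ln n = −3 n ln n. The next term is 22n ln 22 − 22n = 22(ln 22 − 1) n. Then the (1/2) ln(2π·22n) correction.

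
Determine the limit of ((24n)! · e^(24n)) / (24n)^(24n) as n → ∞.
lim = ∞

Stirling: (24n)! ~ sqrt(2π·24n) · (24n/e)^(24n). Hence
  (24n)! · e^(24n) / (24n)^(24n) ~ sqrt(2π·24n) = sqrt(2π·24) · sqrt(n) → ∞.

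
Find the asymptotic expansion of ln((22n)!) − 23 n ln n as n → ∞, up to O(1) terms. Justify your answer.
ln((22n)!) − 23 n ln n = −n ln n + 22(ln 22 − 1) n + (1/2) ln(2π·22n) + O(1/n)

Stirling: ln((22n)!) = 22n ln(22n) − 22n + (1/2) ln(2π·22n) + O(1/n).
Expand 22n ln(22n) = 22n (ln n + ln 22) = 22n ln n + 22n ln 22.
Subtract 23n ln n: leading term is (22 − 23) n ln n = −n ln n. The next term is 22n ln 22 − 22n = 22(ln 22 − 1) n. Then the (1/2) ln(2π·22n) correction.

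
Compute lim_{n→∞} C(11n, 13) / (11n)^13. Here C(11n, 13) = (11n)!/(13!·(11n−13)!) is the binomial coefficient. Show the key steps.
lim = 1/13! = 1/6227020800

With N = 11n → ∞: C(N, 13) / N^13 = [N(N−1)…(N−12)] / (13! · N^13) = (1/13!) · 1 · (1 − 1/(11n)) · … · (1 − 12/(11n)). Each factor → 1 as N → ∞, so the limit is 1/13! = 1/6227020800.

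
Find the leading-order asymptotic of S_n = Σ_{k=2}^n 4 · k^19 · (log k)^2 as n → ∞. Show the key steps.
S_n ~ n^20 · (log n)^2 / 5

By integral comparison, S_n = ∫_1^n 4 · x^19 · (log x)^2 dx + O(n^19 · (log n)^2). For the integral, the leading term of ∫_1^n x^19 (log x)^2 dx is n^20/20 · (log n)^2 (by repeated integration by parts; each step lowers the log-exponent and produces a relatively O(1/log n) correction). Hence S_n ~ n^20 · (log n)^2 / 5.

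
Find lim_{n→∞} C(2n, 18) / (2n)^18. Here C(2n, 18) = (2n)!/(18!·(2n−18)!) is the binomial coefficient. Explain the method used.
lim = 1/18! = 1/6402373705728000

With N = 2n → ∞: C(N, 18) / N^18 = [N(N−1)…(N−17)] / (18! · N^18) = (1/18!) · 1 · (1 − 1/(2n)) · … · (1 − 17/(2n)). Each factor → 1 as N → ∞, so the limit is 1/18! = 1/6402373705728000.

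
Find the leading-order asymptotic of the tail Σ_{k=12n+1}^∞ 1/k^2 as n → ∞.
Σ_{k>12n} 1/k^2 ~ 1/(1 · (12n))

Compare to the integral: ∫_{12n}^∞ x^(−2) dx = [−x^(−1)/1]_{12n}^∞ = 1/((2−1)·(12n)). Euler-Maclaurin then gives
  Σ_{k>12n} 1/k^2 = ∫_{12n}^∞ dx/x^2 − 1/(2·(12n)^2) + O(1/(12n)^3).
(Equivalently this is ζ(2) − Σ_{k≤12n} 1/k^2.)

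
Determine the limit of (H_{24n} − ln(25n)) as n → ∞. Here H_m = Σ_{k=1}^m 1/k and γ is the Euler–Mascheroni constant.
lim = ln(24/25) + γ

By Euler-Maclaurin, H_m = ln m + γ + O(1/m). So
  H_{24n} − ln(25n) = ln(24n) + γ − ln(25n) + O(1/n)
                       = ln(24/25) + γ + O(1/n).
Hence the limit is ln(24/25) + γ.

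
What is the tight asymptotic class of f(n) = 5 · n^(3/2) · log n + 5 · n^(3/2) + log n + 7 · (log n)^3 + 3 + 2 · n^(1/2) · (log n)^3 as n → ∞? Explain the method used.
f(n) ∈ Θ(n^(3/2) · log n)

Compare the terms by growth order. For large n, n^a · (log n)^b dominates n^a' · (log n)^b' iff a > a', or (a = a' and b > b'). Ranking the 6 terms shows the dominant one is 5 · n^(3/2) · log n. Hence f(n) ∈ Θ(n^(3/2) · log n).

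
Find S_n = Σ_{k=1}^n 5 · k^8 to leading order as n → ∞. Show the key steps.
S_n ~ 5 · n^9 / 9

By integral comparison (Euler-Maclaurin), Σ_{k=1}^n 5 · k^8 = 5 · ∫_0^n x^8 dx + O(n^8) = 5 · n^9/9 + O(n^8). (Equivalently, Faulhaber's formula gives the same leading term.)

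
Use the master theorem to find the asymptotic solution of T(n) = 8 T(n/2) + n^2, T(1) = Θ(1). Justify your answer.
T(n) = Θ(n^3)

Master theorem: compare f(n) = n^2 to n^(log_2 8) where log_2 8 = 3. Since 2 < log_2 8, we have f(n) = O(n^(log_2 8 − ε)) for some ε > 0 — Case 1. Hence T(n) = Θ(n^(log_2 8)) = Θ(n^3).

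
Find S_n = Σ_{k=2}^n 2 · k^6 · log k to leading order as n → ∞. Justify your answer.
S_n ~ 2 · n^7 log n / 7 − 2 · n^7 / 49

By integral comparison, S_n = ∫_1^n 2 · x^6 · log x dx + O(n^6 · log n). For the integral, ∫ x^6 log x dx = n^7 log n / 7 − n^7/49 (integration by parts). Hence S_n ~ 2 · n^7 log n / 7 − 2 · n^7 / 49.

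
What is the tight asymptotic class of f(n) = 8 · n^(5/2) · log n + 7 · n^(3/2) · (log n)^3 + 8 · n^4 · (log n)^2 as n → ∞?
f(n) ∈ Θ(n^4 · (log n)^2)

Compare the terms by growth order. For large n, n^a · (log n)^b dominates n^a' · (log n)^b' iff a > a', or (a = a' and b > b'). Ranking the 3 terms shows the dominant one is 8 · n^4 · (log n)^2. Hence f(n) ∈ Θ(n^4 · (log n)^2).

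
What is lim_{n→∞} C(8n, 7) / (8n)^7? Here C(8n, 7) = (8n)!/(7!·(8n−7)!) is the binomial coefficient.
lim = 1/7! = 1/5040

With N = 8n → ∞: C(N, 7) / N^7 = [N(N−1)…(N−6)] / (7! · N^7) = (1/7!) · 1 · (1 − 1/(8n)) · … · (1 − 6/(8n)). Each factor → 1 as N → ∞, so the limit is 1/7! = 1/5040.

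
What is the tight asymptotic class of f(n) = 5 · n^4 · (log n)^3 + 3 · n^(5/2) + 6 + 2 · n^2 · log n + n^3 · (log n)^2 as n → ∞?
f(n) ∈ Θ(n^4 · (log n)^3)

Compare the terms by growth order. For large n, n^a · (log n)^b dominates n^a' · (log n)^b' iff a > a', or (a = a' and b > b'). Ranking the 5 terms shows the dominant one is 5 · n^4 · (log n)^3. Hence f(n) ∈ Θ(n^4 · (log n)^3).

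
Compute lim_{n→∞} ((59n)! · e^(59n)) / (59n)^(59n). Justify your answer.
lim = ∞

Stirling: (59n)! ~ sqrt(2π·59n) · (59n/e)^(59n). Hence
  (59n)! · e^(59n) / (59n)^(59n) ~ sqrt(2π·59n) = sqrt(2π·59) · sqrt(n) → ∞.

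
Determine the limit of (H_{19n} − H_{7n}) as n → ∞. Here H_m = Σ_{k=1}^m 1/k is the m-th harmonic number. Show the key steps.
lim = ln(19/7)

Euler-Maclaurin gives H_m = ln m + γ + 1/(2m) + O(1/m^2). The γ and O(1/m) terms cancel in the difference:
  H_{19n} − H_{7n} = ln(19n) − ln(7n) + O(1/n) = ln(19/7) + O(1/n).
Hence the limit is ln(19/7).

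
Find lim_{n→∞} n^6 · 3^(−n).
lim = 0

Exponentials with base > 1 dominate every fixed polynomial: for any fixed c, n^c / 3^n → 0 as n → ∞ (e.g. by the ratio test, or by writing 3^n = e^(n ln 3) and noting e^(n ln 3) / n^c → ∞). Hence n^6 · 3^(−n) = n^6 / 3^n → 0.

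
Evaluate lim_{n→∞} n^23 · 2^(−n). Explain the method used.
lim = 0

Exponentials with base > 1 dominate every fixed polynomial: for any fixed c, n^c / 2^n → 0 as n → ∞ (e.g. by the ratio test, or by writing 2^n = e^(n ln 2) and noting e^(n ln 2) / n^c → ∞). Hence n^23 · 2^(−n) = n^23 / 2^n → 0.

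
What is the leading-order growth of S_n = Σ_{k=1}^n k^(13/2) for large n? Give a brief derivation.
S_n ~ (2/15) · n^(15/2)

Integral comparison: Σ_{k=1}^n k^(13/2) = ∫_0^n x^(13/2) dx + O(n^(13/2)). The integral is n^(1 + 13/2) / (1 + 13/2) = n^((13+2)/2) / ((13+2)/2) = (2/15) · n^(15/2).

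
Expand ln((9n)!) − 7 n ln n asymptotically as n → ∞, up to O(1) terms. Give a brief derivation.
ln((9n)!) − 7 n ln n = 2 n ln n + 9(ln 9 − 1) n + (1/2) ln(2π·9n) + O(1/n)

Stirling: ln((9n)!) = 9n ln(9n) − 9n + (1/2) ln(2π·9n) + O(1/n).
Expand 9n ln(9n) = 9n (ln n + ln 9) = 9n ln n + 9n ln 9.
Subtract 7n ln n: leading term is (9 − 7) n ln n = 2 n ln n. The next term is 9n ln 9 − 9n = 9(ln 9 − 1) n. Then the (1/2) ln(2π·9n) correction.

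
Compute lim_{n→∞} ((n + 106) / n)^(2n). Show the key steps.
lim = e^212

Rewrite as (1 + 106/n)^(2n). By the standard limit (1 + x/n)^n → e^x, we have (1 + 106/n)^n → e^106, and raising to the 2nd power gives e^212.
More precisely, ln[(1 + 106/n)^(2n)] = 2n · ln(1 + 106/n) = 2n · (106/n + O(1/n^2)) = 212 + O(1/n) → 212.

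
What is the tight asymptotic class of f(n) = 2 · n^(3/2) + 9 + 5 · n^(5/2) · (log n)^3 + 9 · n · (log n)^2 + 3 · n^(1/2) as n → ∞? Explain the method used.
f(n) ∈ Θ(n^(5/2) · (log n)^3)

Compare the terms by growth order. For large n, n^a · (log n)^b dominates n^a' · (log n)^b' iff a > a', or (a = a' and b > b'). Ranking the 5 terms shows the dominant one is 5 · n^(5/2) · (log n)^3. Hence f(n) ∈ Θ(n^(5/2) · (log n)^3).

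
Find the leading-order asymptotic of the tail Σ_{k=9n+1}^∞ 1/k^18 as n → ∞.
Σ_{k>9n} 1/k^18 ~ 1/(17 · (9n)^17)

Compare to the integral: ∫_{9n}^∞ x^(−18) dx = [−x^(−17)/17]_{9n}^∞ = 1/((18−1)·(9n)^17). Euler-Maclaurin then gives
  Σ_{k>9n} 1/k^18 = ∫_{9n}^∞ dx/x^18 − 1/(2·(9n)^18) + O(1/(9n)^19).
(Equivalently this is ζ(18) − Σ_{k≤9n} 1/k^18.)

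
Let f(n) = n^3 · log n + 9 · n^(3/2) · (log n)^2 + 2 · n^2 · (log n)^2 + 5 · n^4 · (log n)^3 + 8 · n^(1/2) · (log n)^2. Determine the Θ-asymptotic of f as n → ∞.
f(n) ∈ Θ(n^4 · (log n)^3)

Compare the terms by growth order. For large n, n^a · (log n)^b dominates n^a' · (log n)^b' iff a > a', or (a = a' and b > b'). Ranking the 5 terms shows the dominant one is 5 · n^4 · (log n)^3. Hence f(n) ∈ Θ(n^4 · (log n)^3).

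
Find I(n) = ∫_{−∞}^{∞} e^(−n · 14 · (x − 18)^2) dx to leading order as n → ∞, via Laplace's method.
I(n) = sqrt(π/(14n))

Here φ(x) = 14 · (x − 18)^2 has its unique minimum at x* = 18 with φ(x*) = 0 and φ''(x*) = 28. Laplace's method gives
  I(n) ~ e^(−n φ(x*)) · sqrt(2π / (n · φ''(x*))) = sqrt(2π / (28n)) = sqrt(π/(14n)).
This is exact: substituting u = (x − 18)·sqrt(14n) gives I(n) = (1/sqrt(14n)) ∫_{−∞}^{∞} e^(−u^2) du = sqrt(π/(14n)).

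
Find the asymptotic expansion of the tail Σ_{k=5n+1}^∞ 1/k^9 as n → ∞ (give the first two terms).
Σ_{k>5n} 1/k^9 = 1/(8 · (5n)^8) − 1/(2 · (5n)^9) + O(1/(5n)^10)

Compare to the integral: ∫_{5n}^∞ x^(−9) dx = [−x^(−8)/8]_{5n}^∞ = 1/((9−1)·(5n)^8). The Euler-Maclaurin correction adds −f(5n)/2 = −1/(2·(5n)^9). Euler-Maclaurin then gives
  Σ_{k>5n} 1/k^9 = ∫_{5n}^∞ dx/x^9 − 1/(2·(5n)^9) + O(1/(5n)^10).
(Equivalently this is ζ(9) − Σ_{k≤5n} 1/k^9.)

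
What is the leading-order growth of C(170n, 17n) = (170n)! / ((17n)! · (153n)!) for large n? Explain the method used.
C(170n, 17n) ~ (10000000000/387420489)^(17n) · sqrt(5/(9π·17n))

Write N = 17n. Apply Stirling to each factorial:
  (10N)! ~ sqrt(2π·10N) · (10N/e)^(10N),
  N! ~ sqrt(2π N) · (N/e)^N,
  (9N)! ~ sqrt(2π·9N) · (9N/e)^(9N).
The exponential factors combine to (10N)^(10N) / (N^N · (9N)^(9N)) = 10^(10N)/9^(9N) = (10^10/9^9)^N = (10000000000/387420489)^N.
The square-root prefactors combine to sqrt(2π·10N) / (sqrt(2π N)·sqrt(2π·9N)) = sqrt(10 / (2π·9·N)) = sqrt(5/(9π·17n)).
Substituting N = 17n: C(170n, 17n) ~ (10000000000/387420489)^(17n) · sqrt(5/(9π·17n)).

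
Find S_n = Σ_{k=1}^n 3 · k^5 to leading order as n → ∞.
S_n ~ n^6 / 2

By integral comparison (Euler-Maclaurin), Σ_{k=1}^n 3 · k^5 = 3 · ∫_0^n x^5 dx + O(n^5) = 3 · n^6/6 = n^6 / 2 + O(n^5). (Equivalently, Faulhaber's formula gives the same leading term.)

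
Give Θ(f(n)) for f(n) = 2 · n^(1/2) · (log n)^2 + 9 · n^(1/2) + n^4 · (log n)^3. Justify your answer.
f(n) ∈ Θ(n^4 · (log n)^3)

Compare the terms by growth order. For large n, n^a · (log n)^b dominates n^a' · (log n)^b' iff a > a', or (a = a' and b > b'). Ranking the 3 terms shows the dominant one is n^4 · (log n)^3. Hence f(n) ∈ Θ(n^4 · (log n)^3).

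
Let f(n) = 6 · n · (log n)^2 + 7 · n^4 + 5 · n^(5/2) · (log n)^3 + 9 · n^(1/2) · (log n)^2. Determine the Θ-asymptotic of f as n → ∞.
f(n) ∈ Θ(n^4)

Compare the terms by growth order. For large n, n^a · (log n)^b dominates n^a' · (log n)^b' iff a > a', or (a = a' and b > b'). Ranking the 4 terms shows the dominant one is 7 · n^4. Hence f(n) ∈ Θ(n^4).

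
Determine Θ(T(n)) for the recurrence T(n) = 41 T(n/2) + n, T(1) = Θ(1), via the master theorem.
T(n) = Θ(n^(log_2 41))

Master theorem: compare f(n) = n to n^(log_2 41) where log_2 41 ≈ 5.358. Since 1 < log_2 41, we have f(n) = O(n^(log_2 41 − ε)) for some ε > 0 — Case 1. Hence T(n) = Θ(n^(log_2 41)).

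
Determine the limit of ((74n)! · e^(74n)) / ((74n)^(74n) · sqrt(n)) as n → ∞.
lim = sqrt(2π·74)

Stirling: (74n)! ~ sqrt(2π·74n) · (74n/e)^(74n). Hence
  (74n)! · e^(74n) / (74n)^(74n) ~ sqrt(2π·74n).
Dividing by sqrt(n): sqrt(2π·74n) / sqrt(n) = sqrt(2π·74) · n^((1−1)/2), so the limit is sqrt(2π·74).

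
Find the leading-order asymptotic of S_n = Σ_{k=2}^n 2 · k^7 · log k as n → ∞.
S_n ~ n^8 log n / 4 − n^8 / 32

By integral comparison, S_n = ∫_1^n 2 · x^7 · log x dx + O(n^7 · log n). For the integral, ∫ x^7 log x dx = n^8 log n / 8 − n^8/64 (integration by parts). Hence S_n ~ n^8 log n / 4 − n^8 / 32.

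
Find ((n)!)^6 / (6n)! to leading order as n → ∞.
((n)!)^6/(6n)! ~ ((2π·n)^(5/2) / sqrt(6)) · 6^(−6·n)  →  0

Write N = n. Stirling: N! ~ sqrt(2π N)(N/e)^N and (6N)! ~ sqrt(2π·6N)·(6N/e)^(6N).
  (N!)^6/(6N)! ~ (2π N)^(6/2) (N/e)^(6N) / [sqrt(2π·6N) (6N/e)^(6N)]
     = (2π N)^(6/2) / sqrt(2π·6N) · (N/(6N))^(6N)
     = (2π N)^((6−1)/2) / sqrt(6) · 6^(−6N).
Since 6^6 > 1, the factor 6^(−6N) decays exponentially, so the ratio → 0. Substituting N = n gives the stated form.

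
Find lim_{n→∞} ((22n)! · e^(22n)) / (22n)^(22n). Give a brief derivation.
lim = ∞

Stirling: (22n)! ~ sqrt(2π·22n) · (22n/e)^(22n). Hence
  (22n)! · e^(22n) / (22n)^(22n) ~ sqrt(2π·22n) = sqrt(2π·22) · sqrt(n) → ∞.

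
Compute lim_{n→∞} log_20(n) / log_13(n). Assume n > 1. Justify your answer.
lim = ln(13) / ln(20) = log_20(13)

Change of base: log_20(n) = ln n / ln 20 and log_13(n) = ln n / ln 13. The ratio is (ln n / ln 20) · (ln 13 / ln n) = ln 13 / ln 20, a constant independent of n. So the limit is ln 13 / ln 20 = log_20(13).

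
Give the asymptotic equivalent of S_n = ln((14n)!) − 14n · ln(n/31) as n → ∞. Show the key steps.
S_n ~ 14n · (ln 434 − 1) + O(ln n)

Stirling: ln((14n)!) = 14n ln(14n) − 14n + O(ln n).
  S_n = 14n ln(14n) − 14n − 14n ln(n/31) + O(ln n)
      = 14n ln(14n) − 14n ln n + 14n ln 31 − 14n + O(ln n)
      = 14n ln 14 + 14n ln 31 − 14n + O(ln n)
      = 14n (ln 434 − 1) + O(ln n).
Numerically ln(434) − 1 ≈ 5.0730.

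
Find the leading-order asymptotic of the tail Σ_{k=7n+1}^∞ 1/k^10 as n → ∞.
Σ_{k>7n} 1/k^10 ~ 1/(9 · (7n)^9)

Compare to the integral: ∫_{7n}^∞ x^(−10) dx = [−x^(−9)/9]_{7n}^∞ = 1/((10−1)·(7n)^9). Euler-Maclaurin then gives
  Σ_{k>7n} 1/k^10 = ∫_{7n}^∞ dx/x^10 − 1/(2·(7n)^10) + O(1/(7n)^11).
(Equivalently this is ζ(10) − Σ_{k≤7n} 1/k^10.)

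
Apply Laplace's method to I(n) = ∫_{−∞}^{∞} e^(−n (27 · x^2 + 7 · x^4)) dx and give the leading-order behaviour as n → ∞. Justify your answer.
I(n) ~ sqrt(π/(27n))

φ(x) = 27 · x^2 + 7 · x^4 has its unique global minimum at x* = 0 (since φ'(x) = 54x + 28x^3 = 0 only at x = 0 for real x with both coefficients positive, and φ → ∞ as |x| → ∞). At x* = 0, φ(0) = 0 and φ''(0) = 54. Laplace's method then gives
  I(n) ~ sqrt(2π / (n · φ''(0))) · e^(−n φ(0)) = sqrt(2π / (54n)) = sqrt(π/(27n)).
The 7 · x^4 term contributes only at subleading order (an O(1/n) relative correction).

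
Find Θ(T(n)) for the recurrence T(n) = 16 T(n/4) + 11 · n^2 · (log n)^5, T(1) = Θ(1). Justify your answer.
T(n) = Θ(n^2 · (log n)^6)

Here log_4 16 = 2 and f(n) = 11 · n^2 · (log n)^5 = Θ(n^(log_4 16) · (log n)^5). This is the extended Case 2 of the master theorem (f matches the critical exponent up to log factors), giving T(n) = Θ(n^(log_4 16) · (log n)^(5+1)) = Θ(n^2 · (log n)^6).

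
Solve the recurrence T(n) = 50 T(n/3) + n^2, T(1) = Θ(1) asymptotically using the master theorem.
T(n) = Θ(n^(log_3 50))

Master theorem: compare f(n) = n^2 to n^(log_3 50) where log_3 50 ≈ 3.561. Since 2 < log_3 50, we have f(n) = O(n^(log_3 50 − ε)) for some ε > 0 — Case 1. Hence T(n) = Θ(n^(log_3 50)).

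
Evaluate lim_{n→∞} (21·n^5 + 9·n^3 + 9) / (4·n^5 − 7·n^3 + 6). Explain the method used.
lim = 21/4

For large n the leading n^5 terms dominate both numerator and denominator. Dividing top and bottom by n^5, every other term tends to 0, leaving 21/4.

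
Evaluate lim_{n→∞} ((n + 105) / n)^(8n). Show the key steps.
lim = e^840

Rewrite as (1 + 105/n)^(8n). By the standard limit (1 + x/n)^n → e^x, we have (1 + 105/n)^n → e^105, and raising to the 8th power gives e^840.
More precisely, ln[(1 + 105/n)^(8n)] = 8n · ln(1 + 105/n) = 8n · (105/n + O(1/n^2)) = 840 + O(1/n) → 840.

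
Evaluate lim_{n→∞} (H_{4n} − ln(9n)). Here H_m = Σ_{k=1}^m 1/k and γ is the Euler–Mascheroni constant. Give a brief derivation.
lim = ln(4/9) + γ

By Euler-Maclaurin, H_m = ln m + γ + O(1/m). So
  H_{4n} − ln(9n) = ln(4n) + γ − ln(9n) + O(1/n)
                       = ln(4/9) + γ + O(1/n).
Hence the limit is ln(4/9) + γ.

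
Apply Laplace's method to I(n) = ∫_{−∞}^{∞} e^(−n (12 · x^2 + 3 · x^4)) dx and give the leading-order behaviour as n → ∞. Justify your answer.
I(n) ~ sqrt(π/(12n))

φ(x) = 12 · x^2 + 3 · x^4 has its unique global minimum at x* = 0 (since φ'(x) = 24x + 12x^3 = 0 only at x = 0 for real x with both coefficients positive, and φ → ∞ as |x| → ∞). At x* = 0, φ(0) = 0 and φ''(0) = 24. Laplace's method then gives
  I(n) ~ sqrt(2π / (n · φ''(0))) · e^(−n φ(0)) = sqrt(2π / (24n)) = sqrt(π/(12n)).
The 3 · x^4 term contributes only at subleading order (an O(1/n) relative correction).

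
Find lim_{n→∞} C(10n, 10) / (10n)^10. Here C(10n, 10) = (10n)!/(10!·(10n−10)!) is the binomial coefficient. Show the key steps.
lim = 1/10! = 1/3628800

With N = 10n → ∞: C(N, 10) / N^10 = [N(N−1)…(N−9)] / (10! · N^10) = (1/10!) · 1 · (1 − 1/(10n)) · … · (1 − 9/(10n)). Each factor → 1 as N → ∞, so the limit is 1/10! = 1/3628800.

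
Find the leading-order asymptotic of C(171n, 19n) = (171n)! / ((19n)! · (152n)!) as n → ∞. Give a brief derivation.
C(171n, 19n) ~ (387420489/16777216)^(19n) · sqrt(9/(16π·19n))

Write N = 19n. Apply Stirling to each factorial:
  (9N)! ~ sqrt(2π·9N) · (9N/e)^(9N),
  N! ~ sqrt(2π N) · (N/e)^N,
  (8N)! ~ sqrt(2π·8N) · (8N/e)^(8N).
The exponential factors combine to (9N)^(9N) / (N^N · (8N)^(8N)) = 9^(9N)/8^(8N) = (9^9/8^8)^N = (387420489/16777216)^N.
The square-root prefactors combine to sqrt(2π·9N) / (sqrt(2π N)·sqrt(2π·8N)) = sqrt(9 / (2π·8·N)) = sqrt(9/(16π·19n)).
Substituting N = 19n: C(171n, 19n) ~ (387420489/16777216)^(19n) · sqrt(9/(16π·19n)).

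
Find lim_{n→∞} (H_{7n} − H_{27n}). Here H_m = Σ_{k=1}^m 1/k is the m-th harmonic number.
lim = ln(7/27)

Euler-Maclaurin gives H_m = ln m + γ + 1/(2m) + O(1/m^2). The γ and O(1/m) terms cancel in the difference:
  H_{7n} − H_{27n} = ln(7n) − ln(27n) + O(1/n) = ln(7/27) + O(1/n).
Hence the limit is ln(7/27).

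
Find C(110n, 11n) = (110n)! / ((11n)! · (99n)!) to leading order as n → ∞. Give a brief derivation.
C(110n, 11n) ~ (10000000000/387420489)^(11n) · sqrt(5/(9π·11n))

Write N = 11n. Apply Stirling to each factorial:
  (10N)! ~ sqrt(2π·10N) · (10N/e)^(10N),
  N! ~ sqrt(2π N) · (N/e)^N,
  (9N)! ~ sqrt(2π·9N) · (9N/e)^(9N).
The exponential factors combine to (10N)^(10N) / (N^N · (9N)^(9N)) = 10^(10N)/9^(9N) = (10^10/9^9)^N = (10000000000/387420489)^N.
The square-root prefactors combine to sqrt(2π·10N) / (sqrt(2π N)·sqrt(2π·9N)) = sqrt(10 / (2π·9·N)) = sqrt(5/(9π·11n)).
Substituting N = 11n: C(110n, 11n) ~ (10000000000/387420489)^(11n) · sqrt(5/(9π·11n)).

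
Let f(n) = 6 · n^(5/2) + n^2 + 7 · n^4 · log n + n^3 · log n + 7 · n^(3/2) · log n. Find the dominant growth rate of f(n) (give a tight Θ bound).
f(n) ∈ Θ(n^4 · log n)

Compare the terms by growth order. For large n, n^a · (log n)^b dominates n^a' · (log n)^b' iff a > a', or (a = a' and b > b'). Ranking the 5 terms shows the dominant one is 7 · n^4 · log n. Hence f(n) ∈ Θ(n^4 · log n).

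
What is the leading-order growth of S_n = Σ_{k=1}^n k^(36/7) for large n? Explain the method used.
S_n ~ (7/43) · n^(43/7)

Integral comparison: Σ_{k=1}^n k^(36/7) = ∫_0^n x^(36/7) dx + O(n^(36/7)). The integral is n^(1 + 36/7) / (1 + 36/7) = n^((36+7)/7) / ((36+7)/7) = (7/43) · n^(43/7).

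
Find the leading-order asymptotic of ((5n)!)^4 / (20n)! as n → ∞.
((5n)!)^4/(20n)! ~ ((2π·5n)^(3/2) / 2) · 4^(−4·5n)  →  0

Write N = 5n. Stirling: N! ~ sqrt(2π N)(N/e)^N and (4N)! ~ sqrt(2π·4N)·(4N/e)^(4N).
  (N!)^4/(4N)! ~ (2π N)^(4/2) (N/e)^(4N) / [sqrt(2π·4N) (4N/e)^(4N)]
     = (2π N)^(4/2) / sqrt(2π·4N) · (N/(4N))^(4N)
     = (2π N)^((4−1)/2) / 2 · 4^(−4N).
Since 4^4 > 1, the factor 4^(−4N) decays exponentially, so the ratio → 0. Substituting N = 5n gives the stated form.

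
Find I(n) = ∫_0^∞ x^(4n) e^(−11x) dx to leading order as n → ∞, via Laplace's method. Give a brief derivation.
I(n) ~ (sqrt(2π·4n) / 11) · (4n/(11e))^(4n)

Write the integrand as exp(4n ln x − 11x) and set f(x) = 4n ln x − 11x. Then f'(x) = 4n/x − 11 = 0 at x* = 4n/11, and f''(x*) = −4n/x*^2 = −11^2/(4n). Laplace's method (interior maximum) gives
  I(n) ~ e^(f(x*)) · sqrt(2π / |f''(x*)|)
        = exp(4n ln(4n/11) − 4n) · sqrt(2π · 4n / 11^2)
        = (4n/11)^(4n) e^(−4n) · sqrt(2π·4n) / 11
        = (sqrt(2π·4n) / 11) · (4n/(11e))^(4n).
This matches Γ(4n+1)/11^(4n+1) with Stirling applied to Γ.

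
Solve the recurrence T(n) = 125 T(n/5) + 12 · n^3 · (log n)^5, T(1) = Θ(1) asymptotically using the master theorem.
T(n) = Θ(n^3 · (log n)^6)

Here log_5 125 = 3 and f(n) = 12 · n^3 · (log n)^5 = Θ(n^(log_5 125) · (log n)^5). This is the extended Case 2 of the master theorem (f matches the critical exponent up to log factors), giving T(n) = Θ(n^(log_5 125) · (log n)^(5+1)) = Θ(n^3 · (log n)^6).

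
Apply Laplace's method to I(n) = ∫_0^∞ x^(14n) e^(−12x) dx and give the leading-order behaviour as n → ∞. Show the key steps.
I(n) ~ (sqrt(2π·14n) / 12) · (14n/(12e))^(14n)

Write the integrand as exp(14n ln x − 12x) and set f(x) = 14n ln x − 12x. Then f'(x) = 14n/x − 12 = 0 at x* = 14n/12, and f''(x*) = −14n/x*^2 = −12^2/(14n). Laplace's method (interior maximum) gives
  I(n) ~ e^(f(x*)) · sqrt(2π / |f''(x*)|)
        = exp(14n ln(14n/12) − 14n) · sqrt(2π · 14n / 12^2)
        = (14n/12)^(14n) e^(−14n) · sqrt(2π·14n) / 12
        = (sqrt(2π·14n) / 12) · (14n/(12e))^(14n).
This matches Γ(14n+1)/12^(14n+1) with Stirling applied to Γ.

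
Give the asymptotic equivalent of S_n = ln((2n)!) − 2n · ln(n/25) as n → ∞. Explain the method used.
S_n ~ 2n · (ln 50 − 1) + O(ln n)

Stirling: ln((2n)!) = 2n ln(2n) − 2n + O(ln n).
  S_n = 2n ln(2n) − 2n − 2n ln(n/25) + O(ln n)
      = 2n ln(2n) − 2n ln n + 2n ln 25 − 2n + O(ln n)
      = 2n ln 2 + 2n ln 25 − 2n + O(ln n)
      = 2n (ln 50 − 1) + O(ln n).
Numerically ln(50) − 1 ≈ 2.9120.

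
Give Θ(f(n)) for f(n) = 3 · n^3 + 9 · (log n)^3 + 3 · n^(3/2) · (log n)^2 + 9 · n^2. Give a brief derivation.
f(n) ∈ Θ(n^3)

Compare the terms by growth order. For large n, n^a · (log n)^b dominates n^a' · (log n)^b' iff a > a', or (a = a' and b > b'). Ranking the 4 terms shows the dominant one is 3 · n^3. Hence f(n) ∈ Θ(n^3).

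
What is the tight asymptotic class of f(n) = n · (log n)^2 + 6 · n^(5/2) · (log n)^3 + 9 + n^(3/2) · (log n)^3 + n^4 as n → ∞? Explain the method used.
f(n) ∈ Θ(n^4)

Compare the terms by growth order. For large n, n^a · (log n)^b dominates n^a' · (log n)^b' iff a > a', or (a = a' and b > b'). Ranking the 5 terms shows the dominant one is n^4. Hence f(n) ∈ Θ(n^4).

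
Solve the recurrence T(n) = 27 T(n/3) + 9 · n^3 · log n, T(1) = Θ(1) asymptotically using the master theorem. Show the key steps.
T(n) = Θ(n^3 · (log n)^2)

Here log_3 27 = 3 and f(n) = 9 · n^3 · log n = Θ(n^(log_3 27) · (log n)^1). This is the extended Case 2 of the master theorem (f matches the critical exponent up to log factors), giving T(n) = Θ(n^(log_3 27) · (log n)^(1+1)) = Θ(n^3 · (log n)^2).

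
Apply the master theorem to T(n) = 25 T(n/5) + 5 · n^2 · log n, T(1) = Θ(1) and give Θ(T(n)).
T(n) = Θ(n^2 · (log n)^2)

Here log_5 25 = 2 and f(n) = 5 · n^2 · log n = Θ(n^(log_5 25) · (log n)^1). This is the extended Case 2 of the master theorem (f matches the critical exponent up to log factors), giving T(n) = Θ(n^(log_5 25) · (log n)^(1+1)) = Θ(n^2 · (log n)^2).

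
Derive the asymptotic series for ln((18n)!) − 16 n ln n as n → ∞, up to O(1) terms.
ln((18n)!) − 16 n ln n = 2 n ln n + 18(ln 18 − 1) n + (1/2) ln(2π·18n) + O(1/n)

Stirling: ln((18n)!) = 18n ln(18n) − 18n + (1/2) ln(2π·18n) + O(1/n).
Expand 18n ln(18n) = 18n (ln n + ln 18) = 18n ln n + 18n ln 18.
Subtract 16n ln n: leading term is (18 − 16) n ln n = 2 n ln n. The next term is 18n ln 18 − 18n = 18(ln 18 − 1) n. Then the (1/2) ln(2π·18n) correction.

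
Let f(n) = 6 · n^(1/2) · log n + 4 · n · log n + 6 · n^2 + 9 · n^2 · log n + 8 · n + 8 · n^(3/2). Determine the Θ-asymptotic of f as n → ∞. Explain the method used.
f(n) ∈ Θ(n^2 · log n)

Compare the terms by growth order. For large n, n^a · (log n)^b dominates n^a' · (log n)^b' iff a > a', or (a = a' and b > b'). Ranking the 6 terms shows the dominant one is 9 · n^2 · log n. Hence f(n) ∈ Θ(n^2 · log n).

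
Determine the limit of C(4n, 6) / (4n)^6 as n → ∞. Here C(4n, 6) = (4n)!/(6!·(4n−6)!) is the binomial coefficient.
lim = 1/6! = 1/720

With N = 4n → ∞: C(N, 6) / N^6 = [N(N−1)…(N−5)] / (6! · N^6) = (1/6!) · 1 · (1 − 1/(4n)) · … · (1 − 5/(4n)). Each factor → 1 as N → ∞, so the limit is 1/6! = 1/720.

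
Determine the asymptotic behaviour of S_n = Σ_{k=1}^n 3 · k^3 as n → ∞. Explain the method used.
S_n ~ 3 · n^4 / 4

By integral comparison (Euler-Maclaurin), Σ_{k=1}^n 3 · k^3 = 3 · ∫_0^n x^3 dx + O(n^3) = 3 · n^4/4 + O(n^3). (Equivalently, Faulhaber's formula gives the same leading term.)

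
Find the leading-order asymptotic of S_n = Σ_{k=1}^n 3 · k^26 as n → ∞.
S_n ~ n^27 / 9

By integral comparison (Euler-Maclaurin), Σ_{k=1}^n 3 · k^26 = 3 · ∫_0^n x^26 dx + O(n^26) = 3 · n^27/27 = n^27 / 9 + O(n^26). (Equivalently, Faulhaber's formula gives the same leading term.)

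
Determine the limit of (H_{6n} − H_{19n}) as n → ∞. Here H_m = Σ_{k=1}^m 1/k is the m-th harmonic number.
lim = ln(6/19)

Euler-Maclaurin gives H_m = ln m + γ + 1/(2m) + O(1/m^2). The γ and O(1/m) terms cancel in the difference:
  H_{6n} − H_{19n} = ln(6n) − ln(19n) + O(1/n) = ln(6/19) + O(1/n).
Hence the limit is ln(6/19).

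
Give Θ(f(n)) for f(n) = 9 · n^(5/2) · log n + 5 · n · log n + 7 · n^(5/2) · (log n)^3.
f(n) ∈ Θ(n^(5/2) · (log n)^3)

Compare the terms by growth order. For large n, n^a · (log n)^b dominates n^a' · (log n)^b' iff a > a', or (a = a' and b > b'). Ranking the 3 terms shows the dominant one is 7 · n^(5/2) · (log n)^3. Hence f(n) ∈ Θ(n^(5/2) · (log n)^3).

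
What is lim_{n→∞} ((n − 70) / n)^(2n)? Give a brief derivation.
lim = e^(−140)

Rewrite as (1 − 70/n)^(2n). By the standard limit (1 + x/n)^n → e^x, we have (1 − 70/n)^n → e^(−70), and raising to the 2nd power gives e^(−140).
More precisely, ln[(1 − 70/n)^(2n)] = 2n · ln(1 − 70/n) = 2n · (-70/n + O(1/n^2)) = -140 + O(1/n) → -140.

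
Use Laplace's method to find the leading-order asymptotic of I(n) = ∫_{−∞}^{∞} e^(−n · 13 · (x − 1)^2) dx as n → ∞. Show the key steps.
I(n) = sqrt(π/(13n))

Here φ(x) = 13 · (x − 1)^2 has its unique minimum at x* = 1 with φ(x*) = 0 and φ''(x*) = 26. Laplace's method gives
  I(n) ~ e^(−n φ(x*)) · sqrt(2π / (n · φ''(x*))) = sqrt(2π / (26n)) = sqrt(π/(13n)).
This is exact: substituting u = (x − 1)·sqrt(13n) gives I(n) = (1/sqrt(13n)) ∫_{−∞}^{∞} e^(−u^2) du = sqrt(π/(13n)).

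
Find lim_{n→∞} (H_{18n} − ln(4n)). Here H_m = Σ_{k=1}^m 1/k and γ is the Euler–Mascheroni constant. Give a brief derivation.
lim = ln(9/2) + γ

By Euler-Maclaurin, H_m = ln m + γ + O(1/m). So
  H_{18n} − ln(4n) = ln(18n) + γ − ln(4n) + O(1/n)
                       = ln(18/4) + γ + O(1/n).
Hence the limit is ln(18/4) + γ (= ln(9/2)).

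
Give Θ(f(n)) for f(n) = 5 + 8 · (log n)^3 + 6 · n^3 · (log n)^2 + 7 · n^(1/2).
f(n) ∈ Θ(n^3 · (log n)^2)

Compare the terms by growth order. For large n, n^a · (log n)^b dominates n^a' · (log n)^b' iff a > a', or (a = a' and b > b'). Ranking the 4 terms shows the dominant one is 6 · n^3 · (log n)^2. Hence f(n) ∈ Θ(n^3 · (log n)^2).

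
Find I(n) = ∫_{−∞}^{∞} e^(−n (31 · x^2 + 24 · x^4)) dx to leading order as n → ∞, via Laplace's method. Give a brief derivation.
I(n) ~ sqrt(π/(31n))

φ(x) = 31 · x^2 + 24 · x^4 has its unique global minimum at x* = 0 (since φ'(x) = 62x + 96x^3 = 0 only at x = 0 for real x with both coefficients positive, and φ → ∞ as |x| → ∞). At x* = 0, φ(0) = 0 and φ''(0) = 62. Laplace's method then gives
  I(n) ~ sqrt(2π / (n · φ''(0))) · e^(−n φ(0)) = sqrt(2π / (62n)) = sqrt(π/(31n)).
The 24 · x^4 term contributes only at subleading order (an O(1/n) relative correction).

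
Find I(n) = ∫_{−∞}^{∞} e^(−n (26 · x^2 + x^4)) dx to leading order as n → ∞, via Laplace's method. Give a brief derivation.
I(n) ~ sqrt(π/(26n))

φ(x) = 26 · x^2 + x^4 has its unique global minimum at x* = 0 (since φ'(x) = 52x + 4x^3 = 0 only at x = 0 for real x with both coefficients positive, and φ → ∞ as |x| → ∞). At x* = 0, φ(0) = 0 and φ''(0) = 52. Laplace's method then gives
  I(n) ~ sqrt(2π / (n · φ''(0))) · e^(−n φ(0)) = sqrt(2π / (52n)) = sqrt(π/(26n)).
The x^4 term contributes only at subleading order (an O(1/n) relative correction).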